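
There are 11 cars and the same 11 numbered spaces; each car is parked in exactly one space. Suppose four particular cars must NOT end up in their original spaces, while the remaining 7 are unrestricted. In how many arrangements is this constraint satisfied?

27422640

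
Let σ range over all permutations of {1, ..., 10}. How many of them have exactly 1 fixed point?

Choose which one of the 10 is fixed: C(10,1) = 10.
The other 9 form a derangement: !9 = 133496.
Total: 10 × 133496 = 1334960.

1334960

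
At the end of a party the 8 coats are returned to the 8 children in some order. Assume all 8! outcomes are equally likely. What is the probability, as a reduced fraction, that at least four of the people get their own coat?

257/13440

Favorable outcomes: Σ_{i≥4} C(8,i)·!(8-i) = 70·9 + 56·2 + 28·1 + 8·0 + 1·1 = 771.
Total outcomes: 8! = 40320.
Probability = 771/40320 = 257/13440.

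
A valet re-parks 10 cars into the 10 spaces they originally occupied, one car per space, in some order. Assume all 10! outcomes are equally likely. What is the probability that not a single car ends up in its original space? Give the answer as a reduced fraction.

16481/44800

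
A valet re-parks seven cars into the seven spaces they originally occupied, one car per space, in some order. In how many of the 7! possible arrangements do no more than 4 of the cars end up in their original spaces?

5018

Sum C(7,i)·!(7-i) for i = 0..4:
  i=0: C(7,0)·!7 = 1·1854 = 1854
  i=1: C(7,1)·!6 = 7·265 = 1855
  i=2: C(7,2)·!5 = 21·44 = 924
  i=3: C(7,3)·!4 = 35·9 = 315
  i=4: C(7,4)·!3 = 35·2 = 70
Total = 5018.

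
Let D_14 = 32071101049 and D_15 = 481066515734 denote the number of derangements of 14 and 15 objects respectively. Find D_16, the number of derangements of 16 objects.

D_16 = (16-1)·(D_15 + D_14) = 15·(481066515734 + 32071101049) = 15·513137616783 = 7697064251745.

7697064251745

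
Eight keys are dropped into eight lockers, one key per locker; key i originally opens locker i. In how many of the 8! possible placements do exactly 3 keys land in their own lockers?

Choose which 3 of the 8 are fixed: C(8,3) = 56.
The other 5 form a derangement: !5 = 44.
Total: 56 × 44 = 2464.

2464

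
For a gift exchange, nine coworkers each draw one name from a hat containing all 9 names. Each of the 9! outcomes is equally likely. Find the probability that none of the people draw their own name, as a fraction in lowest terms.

16687/45360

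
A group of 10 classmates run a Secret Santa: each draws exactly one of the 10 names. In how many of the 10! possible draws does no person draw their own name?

1334961

!10 is the nearest integer to 10!/e.
10! = 3628800, and 3628800/e ≈ 1334960.92, so !10 = 1334961.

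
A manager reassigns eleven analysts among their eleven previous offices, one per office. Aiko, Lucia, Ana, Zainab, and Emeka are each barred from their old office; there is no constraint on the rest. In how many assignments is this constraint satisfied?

25022880

Let A_j be the event that the j-th constrained one is fixed. By inclusion-exclusion over the 5 events:
Σ_{j=0}^{5} (-1)^j C(5,j)(11-j)!
= C(5,0)·11! - C(5,1)·10! + C(5,2)·9! - C(5,3)·8! + C(5,4)·7! - C(5,5)·6!
= 39916800 - 18144000 + 3628800 - 403200 + 25200 - 720
= 25022880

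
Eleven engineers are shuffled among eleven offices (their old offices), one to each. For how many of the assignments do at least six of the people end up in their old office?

23684

# with exactly i fixed is C(11,i)·!(11-i); sum over i=6..11:
  i=6: C(11,6)·!5 = 462·44 = 20328
  i=7: C(11,7)·!4 = 330·9 = 2970
  i=8: C(11,8)·!3 = 165·2 = 330
  i=9: C(11,9)·!2 = 55·1 = 55
  i=10: C(11,10)·!1 = 11·0 = 0
  i=11: C(11,11)·!0 = 1·1 = 1
Total = 23684.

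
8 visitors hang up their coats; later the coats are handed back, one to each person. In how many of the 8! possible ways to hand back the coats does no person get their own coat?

14833

Recurrence: !8 = 8·!7 + (-1)^8.
!8 = 8·1854 + 1 = 14833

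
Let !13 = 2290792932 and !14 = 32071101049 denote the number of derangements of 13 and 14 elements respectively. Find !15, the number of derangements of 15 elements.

!15 = (15-1)·(!14 + !13) = 14·(32071101049 + 2290792932) = 14·34361893981 = 481066515734.

481066515734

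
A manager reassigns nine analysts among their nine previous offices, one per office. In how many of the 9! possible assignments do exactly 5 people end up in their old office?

Pick the 5 fixed positions: C(9,5) = 126 ways.
The other 4 form a derangement: !4 = 9.
Total: 126 × 9 = 1134.

1134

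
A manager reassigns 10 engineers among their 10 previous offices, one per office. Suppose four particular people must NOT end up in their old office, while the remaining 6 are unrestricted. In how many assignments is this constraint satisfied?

2399760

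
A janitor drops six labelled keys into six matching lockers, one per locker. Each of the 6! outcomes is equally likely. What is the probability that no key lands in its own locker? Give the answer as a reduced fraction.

Favorable outcomes: !6 = 265.
Total outcomes: 6! = 720.
Probability = 265/720 = 53/144.

53/144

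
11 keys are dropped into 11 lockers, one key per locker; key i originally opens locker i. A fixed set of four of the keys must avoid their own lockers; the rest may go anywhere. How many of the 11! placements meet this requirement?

Let A_j be the event that the j-th constrained one is fixed. By inclusion-exclusion over the 4 events:
Σ_{j=0}^{4} (-1)^j C(4,j)(11-j)!
= C(4,0)·11! - C(4,1)·10! + C(4,2)·9! - C(4,3)·8! + C(4,4)·7!
= 39916800 - 14515200 + 2177280 - 161280 + 5040
= 27422640

27422640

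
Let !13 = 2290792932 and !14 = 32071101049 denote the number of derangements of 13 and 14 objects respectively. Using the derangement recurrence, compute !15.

!15 = (15-1)·(!14 + !13) = 14·(32071101049 + 2290792932) = 14·34361893981 = 481066515734.

481066515734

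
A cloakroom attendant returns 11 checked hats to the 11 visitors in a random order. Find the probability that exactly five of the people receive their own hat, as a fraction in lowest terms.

53/17280

Favorable outcomes: C(11,5)·!6 = 462·265 = 122430.
Total outcomes: 11! = 39916800.
Probability = 122430/39916800 = 53/17280.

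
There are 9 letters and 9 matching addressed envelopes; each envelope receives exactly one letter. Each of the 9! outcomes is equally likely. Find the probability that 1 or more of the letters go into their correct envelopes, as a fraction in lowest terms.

28673/45360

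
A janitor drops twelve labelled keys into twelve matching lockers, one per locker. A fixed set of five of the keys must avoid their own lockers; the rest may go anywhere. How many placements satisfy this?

Inclusion-exclusion on the 5 forbidden self-matches:
Σ_{j=0}^{5} (-1)^j C(5,j)(12-j)!
= C(5,0)·12! - C(5,1)·11! + C(5,2)·10! - C(5,3)·9! + C(5,4)·8! - C(5,5)·7!
= 479001600 - 199584000 + 36288000 - 3628800 + 201600 - 5040
= 312273360

312273360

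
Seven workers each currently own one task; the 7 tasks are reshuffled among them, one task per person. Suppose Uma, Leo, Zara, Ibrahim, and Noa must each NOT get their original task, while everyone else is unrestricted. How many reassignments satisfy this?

2428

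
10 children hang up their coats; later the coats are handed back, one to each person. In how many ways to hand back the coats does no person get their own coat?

1334961

The number of derangements of 10 is !10 = Σ_{k=0}^{10} (-1)^k·10!/k!
= 10! - 10!/1! + 10!/2! - 10!/3! + 10!/4! - 10!/5! + 10!/6! - 10!/7! + 10!/8! - 10!/9! + 10!/10!
= 3628800 - 3628800 + 1814400 - 604800 + 151200 - 30240 + 5040 - 720 + 90 - 10 + 1
= 1334961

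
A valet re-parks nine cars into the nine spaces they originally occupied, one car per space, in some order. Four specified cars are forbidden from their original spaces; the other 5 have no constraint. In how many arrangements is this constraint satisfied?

Let A_j be the event that the j-th constrained one is fixed. By inclusion-exclusion over the 4 events:
Σ_{j=0}^{4} (-1)^j C(4,j)(9-j)!
= C(4,0)·9! - C(4,1)·8! + C(4,2)·7! - C(4,3)·6! + C(4,4)·5!
= 362880 - 161280 + 30240 - 2880 + 120
= 229080

229080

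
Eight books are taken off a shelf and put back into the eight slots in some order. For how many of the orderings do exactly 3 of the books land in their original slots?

2464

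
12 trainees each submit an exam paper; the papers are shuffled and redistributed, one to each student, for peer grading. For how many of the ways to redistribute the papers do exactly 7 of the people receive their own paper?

Choose which 7 of the 12 are fixed: C(12,7) = 792.
The other 5 form a derangement: !5 = 44.
Total: 792 × 44 = 34848.

34848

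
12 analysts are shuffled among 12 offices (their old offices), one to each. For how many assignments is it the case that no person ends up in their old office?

The number of derangements of 12 is !12 = Σ_{k=0}^{12} (-1)^k·12!/k!
= 12! - 12!/1! + 12!/2! - 12!/3! + 12!/4! - 12!/5! + 12!/6! - 12!/7! + 12!/8! - 12!/9! + 12!/10! - 12!/11! + 12!/12!
= 479001600 - 479001600 + 239500800 - 79833600 + 19958400 - 3991680 + 665280 - 95040 + 11880 - 1320 + 132 - 12 + 1
= 176214841

176214841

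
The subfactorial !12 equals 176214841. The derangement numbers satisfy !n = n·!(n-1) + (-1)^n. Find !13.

!13 = 13·176214841 - 1 = 2290792932.

2290792932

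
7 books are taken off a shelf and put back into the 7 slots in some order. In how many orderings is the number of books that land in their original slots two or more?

1331

Sum C(7,i)·!(7-i) for i = 2..7:
  i=2: C(7,2)·!5 = 21·44 = 924
  i=3: C(7,3)·!4 = 35·9 = 315
  i=4: C(7,4)·!3 = 35·2 = 70
  i=5: C(7,5)·!2 = 21·1 = 21
  i=6: C(7,6)·!1 = 7·0 = 0
  i=7: C(7,7)·!0 = 1·1 = 1
Total = 1331.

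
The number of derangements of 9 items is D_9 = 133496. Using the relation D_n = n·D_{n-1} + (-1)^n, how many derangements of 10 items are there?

1334961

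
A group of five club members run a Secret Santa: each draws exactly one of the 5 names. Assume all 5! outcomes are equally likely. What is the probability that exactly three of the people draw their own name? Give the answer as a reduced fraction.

Favorable outcomes: C(5,3)·!2 = 10·1 = 10.
Total outcomes: 5! = 120.
Probability = 10/120 = 1/12.

1/12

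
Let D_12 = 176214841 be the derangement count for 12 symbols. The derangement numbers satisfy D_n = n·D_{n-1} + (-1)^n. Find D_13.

2290792932

D_13 = 13·176214841 - 1 = 2290792932.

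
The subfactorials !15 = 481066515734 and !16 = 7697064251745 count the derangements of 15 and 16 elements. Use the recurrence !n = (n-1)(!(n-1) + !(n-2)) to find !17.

130850092279664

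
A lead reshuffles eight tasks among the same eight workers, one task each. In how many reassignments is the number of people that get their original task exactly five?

112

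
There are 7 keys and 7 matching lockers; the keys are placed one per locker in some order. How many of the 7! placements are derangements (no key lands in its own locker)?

1854

The subfactorial !7 = [7!/e] (nearest integer).
7! = 5040, and 5040/e ≈ 1854.11, so !7 = 1854.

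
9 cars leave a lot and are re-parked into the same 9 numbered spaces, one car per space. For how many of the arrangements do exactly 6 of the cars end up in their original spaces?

168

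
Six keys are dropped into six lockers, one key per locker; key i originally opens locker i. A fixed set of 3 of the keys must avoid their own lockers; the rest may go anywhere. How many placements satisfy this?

Let A_j be the event that the j-th constrained one is fixed. By inclusion-exclusion over the 3 events:
Σ_{j=0}^{3} (-1)^j C(3,j)(6-j)!
= C(3,0)·6! - C(3,1)·5! + C(3,2)·4! - C(3,3)·3!
= 720 - 360 + 72 - 6
= 426

426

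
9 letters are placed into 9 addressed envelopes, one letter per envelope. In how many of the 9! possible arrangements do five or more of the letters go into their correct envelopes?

1339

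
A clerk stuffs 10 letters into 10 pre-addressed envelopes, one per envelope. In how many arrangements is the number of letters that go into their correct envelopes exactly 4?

55650

Pick the 4 fixed positions: C(10,4) = 210 ways.
The other 6 form a derangement: !6 = 265.
Total: 210 × 265 = 55650.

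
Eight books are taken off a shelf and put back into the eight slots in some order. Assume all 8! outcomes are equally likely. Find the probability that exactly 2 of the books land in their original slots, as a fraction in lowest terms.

Favorable outcomes: C(8,2)·!6 = 28·265 = 7420.
Total outcomes: 8! = 40320.
Probability = 7420/40320 = 53/288.

53/288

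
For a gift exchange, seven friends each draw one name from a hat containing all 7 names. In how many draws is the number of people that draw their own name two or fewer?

4633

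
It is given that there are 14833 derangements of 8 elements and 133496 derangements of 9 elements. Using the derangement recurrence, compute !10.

!10 = (10-1)·(!9 + !8) = 9·(133496 + 14833) = 9·148329 = 1334961.

1334961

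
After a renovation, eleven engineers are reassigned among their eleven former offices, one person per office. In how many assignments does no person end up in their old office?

14684570

By inclusion-exclusion, !11 = Σ (-1)^k · 11!/k! for k=0..11
= 11! - 11!/1! + 11!/2! - 11!/3! + 11!/4! - 11!/5! + 11!/6! - 11!/7! + 11!/8! - 11!/9! + 11!/10! - 11!/11!
= 39916800 - 39916800 + 19958400 - 6652800 + 1663200 - 332640 + 55440 - 7920 + 990 - 110 + 11 - 1
= 14684570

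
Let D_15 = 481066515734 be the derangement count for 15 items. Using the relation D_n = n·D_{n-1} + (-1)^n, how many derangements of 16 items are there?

7697064251745

D_16 = 16·481066515734 + 1 = 7697064251745.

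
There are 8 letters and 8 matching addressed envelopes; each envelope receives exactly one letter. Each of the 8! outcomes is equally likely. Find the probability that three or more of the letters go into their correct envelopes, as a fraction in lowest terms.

Favorable outcomes: Σ_{i≥3} C(8,i)·!(8-i) = 56·44 + 70·9 + 56·2 + 28·1 + 8·0 + 1·1 = 3235.
Total outcomes: 8! = 40320.
Probability = 3235/40320 = 647/8064.

647/8064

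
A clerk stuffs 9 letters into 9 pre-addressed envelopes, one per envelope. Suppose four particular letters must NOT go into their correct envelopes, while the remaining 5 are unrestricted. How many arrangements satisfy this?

Let A_j be the event that the j-th constrained one is fixed. By inclusion-exclusion over the 4 events:
Σ_{j=0}^{4} (-1)^j C(4,j)(9-j)!
= C(4,0)·9! - C(4,1)·8! + C(4,2)·7! - C(4,3)·6! + C(4,4)·5!
= 362880 - 161280 + 30240 - 2880 + 120
= 229080

229080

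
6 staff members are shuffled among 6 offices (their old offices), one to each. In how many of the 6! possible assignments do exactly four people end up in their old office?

15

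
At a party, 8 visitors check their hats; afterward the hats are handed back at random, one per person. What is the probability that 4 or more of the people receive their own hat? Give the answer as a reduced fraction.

257/13440

Favorable outcomes: Σ_{i≥4} C(8,i)·!(8-i) = 70·9 + 56·2 + 28·1 + 8·0 + 1·1 = 771.
Total outcomes: 8! = 40320.
Probability = 771/40320 = 257/13440.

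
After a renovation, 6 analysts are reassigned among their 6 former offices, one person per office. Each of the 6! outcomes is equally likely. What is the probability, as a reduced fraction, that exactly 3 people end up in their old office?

1/18

Favorable outcomes: C(6,3)·!3 = 20·2 = 40.
Total outcomes: 6! = 720.
Probability = 40/720 = 1/18.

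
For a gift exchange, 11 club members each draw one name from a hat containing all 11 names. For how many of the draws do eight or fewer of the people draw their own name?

# with exactly i fixed is C(11,i)·!(11-i); sum over i=0..8:
  i=0: C(11,0)·!11 = 1·14684570 = 14684570
  i=1: C(11,1)·!10 = 11·1334961 = 14684571
  i=2: C(11,2)·!9 = 55·133496 = 7342280
  i=3: C(11,3)·!8 = 165·14833 = 2447445
  i=4: C(11,4)·!7 = 330·1854 = 611820
  i=5: C(11,5)·!6 = 462·265 = 122430
  i=6: C(11,6)·!5 = 462·44 = 20328
  i=7: C(11,7)·!4 = 330·9 = 2970
  i=8: C(11,8)·!3 = 165·2 = 330
Total = 39916744.

39916744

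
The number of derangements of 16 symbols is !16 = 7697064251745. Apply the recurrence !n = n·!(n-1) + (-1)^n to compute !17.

130850092279664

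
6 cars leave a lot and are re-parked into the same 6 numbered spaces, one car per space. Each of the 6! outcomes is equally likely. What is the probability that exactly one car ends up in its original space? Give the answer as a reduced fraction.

11/30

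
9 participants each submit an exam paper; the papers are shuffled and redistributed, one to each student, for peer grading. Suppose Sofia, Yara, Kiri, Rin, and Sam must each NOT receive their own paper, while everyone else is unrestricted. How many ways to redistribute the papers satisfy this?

205056

Let A_j be the event that the j-th constrained one is fixed. By inclusion-exclusion over the 5 events:
Σ_{j=0}^{5} (-1)^j C(5,j)(9-j)!
= C(5,0)·9! - C(5,1)·8! + C(5,2)·7! - C(5,3)·6! + C(5,4)·5! - C(5,5)·4!
= 362880 - 201600 + 50400 - 7200 + 600 - 24
= 205056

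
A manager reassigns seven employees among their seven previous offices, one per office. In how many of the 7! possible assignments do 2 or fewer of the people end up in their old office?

4633

Sum C(7,i)·!(7-i) for i = 0..2:
  i=0: C(7,0)·!7 = 1·1854 = 1854
  i=1: C(7,1)·!6 = 7·265 = 1855
  i=2: C(7,2)·!5 = 21·44 = 924
Total = 4633.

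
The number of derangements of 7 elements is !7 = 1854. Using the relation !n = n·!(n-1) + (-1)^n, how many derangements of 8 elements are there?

!8 = 8·1854 + 1 = 14833.

14833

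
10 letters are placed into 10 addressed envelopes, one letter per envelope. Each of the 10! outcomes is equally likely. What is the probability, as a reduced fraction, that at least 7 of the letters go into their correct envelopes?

Favorable outcomes: Σ_{i≥7} C(10,i)·!(10-i) = 120·2 + 45·1 + 10·0 + 1·1 = 286.
Total outcomes: 10! = 3628800.
Probability = 286/3628800 = 143/1814400.

143/1814400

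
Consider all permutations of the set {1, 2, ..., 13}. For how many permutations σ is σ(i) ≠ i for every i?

2290792932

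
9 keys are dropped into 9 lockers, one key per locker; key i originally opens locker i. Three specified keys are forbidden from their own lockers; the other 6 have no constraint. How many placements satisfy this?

256320

Let A_j be the event that the j-th constrained one is fixed. By inclusion-exclusion over the 3 events:
Σ_{j=0}^{3} (-1)^j C(3,j)(9-j)!
= C(3,0)·9! - C(3,1)·8! + C(3,2)·7! - C(3,3)·6!
= 362880 - 120960 + 15120 - 720
= 256320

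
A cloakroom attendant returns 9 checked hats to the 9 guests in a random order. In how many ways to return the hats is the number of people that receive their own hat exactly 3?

22260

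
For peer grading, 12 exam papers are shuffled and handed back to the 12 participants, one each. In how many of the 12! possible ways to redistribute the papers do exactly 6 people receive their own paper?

Choose which 6 of the 12 are fixed: C(12,6) = 924.
The other 6 form a derangement: !6 = 265.
Total: 924 × 265 = 244860.

244860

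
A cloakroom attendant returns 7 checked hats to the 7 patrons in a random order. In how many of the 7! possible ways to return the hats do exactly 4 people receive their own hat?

Pick the 4 fixed positions: C(7,4) = 35 ways.
The other 3 form a derangement: !3 = 2.
Total: 35 × 2 = 70.

70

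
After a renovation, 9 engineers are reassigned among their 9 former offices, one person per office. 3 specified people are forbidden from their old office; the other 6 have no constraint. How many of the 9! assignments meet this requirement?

Let A_j be the event that the j-th constrained one is fixed. By inclusion-exclusion over the 3 events:
Σ_{j=0}^{3} (-1)^j C(3,j)(9-j)!
= C(3,0)·9! - C(3,1)·8! + C(3,2)·7! - C(3,3)·6!
= 362880 - 120960 + 15120 - 720
= 256320

256320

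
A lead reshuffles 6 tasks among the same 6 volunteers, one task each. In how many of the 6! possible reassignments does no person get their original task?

Recurrence: !6 = 6·!5 + (-1)^6.
!6 = 6·44 + 1 = 265

265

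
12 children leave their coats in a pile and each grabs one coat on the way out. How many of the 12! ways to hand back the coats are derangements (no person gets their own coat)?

!12 = 12! · Σ_{k=0}^{12} (-1)^k/k!
= 12! - 12!/1! + 12!/2! - 12!/3! + 12!/4! - 12!/5! + 12!/6! - 12!/7! + 12!/8! - 12!/9! + 12!/10! - 12!/11! + 12!/12!
= 479001600 - 479001600 + 239500800 - 79833600 + 19958400 - 3991680 + 665280 - 95040 + 11880 - 1320 + 132 - 12 + 1
= 176214841

176214841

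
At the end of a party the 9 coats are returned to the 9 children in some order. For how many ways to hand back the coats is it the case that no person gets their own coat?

133496

Recurrence: !9 = 8·(!8 + !7).
!9 = 8·(14833 + 1854) = 8·16687 = 133496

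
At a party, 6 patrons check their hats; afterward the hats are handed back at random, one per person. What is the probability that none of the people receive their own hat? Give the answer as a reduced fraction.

53/144

Favorable outcomes: !6 = 265.
Total outcomes: 6! = 720.
Probability = 265/720 = 53/144.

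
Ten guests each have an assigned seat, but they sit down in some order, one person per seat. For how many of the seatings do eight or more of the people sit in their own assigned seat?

# with exactly i fixed is C(10,i)·!(10-i); sum over i=8..10:
  i=8: C(10,8)·!2 = 45·1 = 45
  i=9: C(10,9)·!1 = 10·0 = 0
  i=10: C(10,10)·!0 = 1·1 = 1
Total = 46.

46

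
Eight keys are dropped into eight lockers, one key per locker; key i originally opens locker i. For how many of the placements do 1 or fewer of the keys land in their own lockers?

29665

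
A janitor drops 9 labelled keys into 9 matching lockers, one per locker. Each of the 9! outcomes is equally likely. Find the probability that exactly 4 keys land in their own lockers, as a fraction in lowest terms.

11/720

Favorable outcomes: C(9,4)·!5 = 126·44 = 5544.
Total outcomes: 9! = 362880.
Probability = 5544/362880 = 11/720.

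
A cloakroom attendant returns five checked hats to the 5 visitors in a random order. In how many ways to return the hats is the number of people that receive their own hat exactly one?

45

Choose which one of the 5 is fixed: C(5,1) = 5.
The remaining 4 must be deranged: !4 = 9.
Total: 5 × 9 = 45.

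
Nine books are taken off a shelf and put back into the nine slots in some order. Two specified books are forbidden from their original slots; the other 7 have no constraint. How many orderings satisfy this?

287280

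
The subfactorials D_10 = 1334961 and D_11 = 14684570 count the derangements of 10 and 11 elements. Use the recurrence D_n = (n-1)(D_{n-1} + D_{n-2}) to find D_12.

176214841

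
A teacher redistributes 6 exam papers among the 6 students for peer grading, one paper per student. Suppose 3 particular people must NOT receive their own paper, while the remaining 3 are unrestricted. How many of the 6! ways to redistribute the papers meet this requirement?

Inclusion-exclusion on the 3 forbidden self-matches:
Σ_{j=0}^{3} (-1)^j C(3,j)(6-j)!
= C(3,0)·6! - C(3,1)·5! + C(3,2)·4! - C(3,3)·3!
= 720 - 360 + 72 - 6
= 426

426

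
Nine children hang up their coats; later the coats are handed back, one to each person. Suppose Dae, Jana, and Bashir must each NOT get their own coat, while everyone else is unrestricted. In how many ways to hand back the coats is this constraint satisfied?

256320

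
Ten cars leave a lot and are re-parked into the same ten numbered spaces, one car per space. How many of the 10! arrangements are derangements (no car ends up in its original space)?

The subfactorial !10 = [10!/e] (nearest integer).
10! = 3628800, and 3628800/e ≈ 1334960.92, so !10 = 1334961.

1334961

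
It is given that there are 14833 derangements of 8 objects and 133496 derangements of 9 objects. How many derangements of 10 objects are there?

D_10 = (10-1)·(D_9 + D_8) = 9·(133496 + 14833) = 9·148329 = 1334961.

1334961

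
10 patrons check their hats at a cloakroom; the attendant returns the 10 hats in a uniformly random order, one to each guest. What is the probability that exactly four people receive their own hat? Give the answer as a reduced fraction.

Favorable outcomes: C(10,4)·!6 = 210·265 = 55650.
Total outcomes: 10! = 3628800.
Probability = 55650/3628800 = 53/3456.

53/3456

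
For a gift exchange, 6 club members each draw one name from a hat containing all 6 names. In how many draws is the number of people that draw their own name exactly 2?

135

Choose which 2 of the 6 are fixed: C(6,2) = 15.
The remaining 4 must be deranged: !4 = 9.
Total: 15 × 9 = 135.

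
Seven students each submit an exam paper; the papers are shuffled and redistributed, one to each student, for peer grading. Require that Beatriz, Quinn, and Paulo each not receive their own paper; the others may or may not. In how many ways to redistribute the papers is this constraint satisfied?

Inclusion-exclusion on the 3 forbidden self-matches:
Σ_{j=0}^{3} (-1)^j C(3,j)(7-j)!
= C(3,0)·7! - C(3,1)·6! + C(3,2)·5! - C(3,3)·4!
= 5040 - 2160 + 360 - 24
= 3216

3216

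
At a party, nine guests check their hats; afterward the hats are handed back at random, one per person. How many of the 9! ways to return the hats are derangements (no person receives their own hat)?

Recurrence: !9 = 9·!8 + (-1)^9.
!9 = 9·14833 - 1 = 133496

133496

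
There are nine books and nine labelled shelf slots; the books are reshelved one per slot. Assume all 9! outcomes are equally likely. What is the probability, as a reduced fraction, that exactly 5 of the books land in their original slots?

Favorable outcomes: C(9,5)·!4 = 126·9 = 1134.
Total outcomes: 9! = 362880.
Probability = 1134/362880 = 1/320.

1/320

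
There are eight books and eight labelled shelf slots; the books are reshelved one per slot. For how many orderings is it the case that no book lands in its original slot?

14833

!8 = 8! · Σ_{k=0}^{8} (-1)^k/k!
= 8! - 8!/1! + 8!/2! - 8!/3! + 8!/4! - 8!/5! + 8!/6! - 8!/7! + 8!/8!
= 40320 - 40320 + 20160 - 6720 + 1680 - 336 + 56 - 8 + 1
= 14833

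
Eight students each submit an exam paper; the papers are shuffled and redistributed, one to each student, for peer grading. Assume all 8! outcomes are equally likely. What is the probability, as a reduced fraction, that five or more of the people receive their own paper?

Favorable outcomes: Σ_{i≥5} C(8,i)·!(8-i) = 56·2 + 28·1 + 8·0 + 1·1 = 141.
Total outcomes: 8! = 40320.
Probability = 141/40320 = 47/13440.

47/13440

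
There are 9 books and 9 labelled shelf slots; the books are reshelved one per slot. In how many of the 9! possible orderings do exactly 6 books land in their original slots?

168

Pick the 6 fixed positions: C(9,6) = 84 ways.
The other 3 form a derangement: !3 = 2.
Total: 84 × 2 = 168.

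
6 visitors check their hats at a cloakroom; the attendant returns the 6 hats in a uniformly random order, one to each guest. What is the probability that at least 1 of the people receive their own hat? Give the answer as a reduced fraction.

91/144

Favorable outcomes: Σ_{i≥1} C(6,i)·!(6-i) = 6·44 + 15·9 + 20·2 + 15·1 + 6·0 + 1·1 = 455.
Total outcomes: 6! = 720.
Probability = 455/720 = 91/144.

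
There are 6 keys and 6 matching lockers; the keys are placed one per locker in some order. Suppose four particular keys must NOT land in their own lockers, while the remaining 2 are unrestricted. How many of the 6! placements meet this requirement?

362

Inclusion-exclusion on the 4 forbidden self-matches:
Σ_{j=0}^{4} (-1)^j C(4,j)(6-j)!
= C(4,0)·6! - C(4,1)·5! + C(4,2)·4! - C(4,3)·3! + C(4,4)·2!
= 720 - 480 + 144 - 24 + 2
= 362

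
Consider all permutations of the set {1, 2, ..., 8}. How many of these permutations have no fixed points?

The number of derangements of 8 is !8 = Σ_{k=0}^{8} (-1)^k·8!/k!
= 8! - 8!/1! + 8!/2! - 8!/3! + 8!/4! - 8!/5! + 8!/6! - 8!/7! + 8!/8!
= 40320 - 40320 + 20160 - 6720 + 1680 - 336 + 56 - 8 + 1
= 14833

14833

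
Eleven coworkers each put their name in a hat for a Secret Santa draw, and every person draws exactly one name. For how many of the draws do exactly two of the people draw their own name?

7342280

Pick the 2 fixed positions: C(11,2) = 55 ways.
The other 9 form a derangement: !9 = 133496.
Total: 55 × 133496 = 7342280.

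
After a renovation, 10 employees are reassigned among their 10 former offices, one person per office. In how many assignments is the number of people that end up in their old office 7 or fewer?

Sum C(10,i)·!(10-i) for i = 0..7:
  i=0: C(10,0)·!10 = 1·1334961 = 1334961
  i=1: C(10,1)·!9 = 10·133496 = 1334960
  i=2: C(10,2)·!8 = 45·14833 = 667485
  i=3: C(10,3)·!7 = 120·1854 = 222480
  i=4: C(10,4)·!6 = 210·265 = 55650
  i=5: C(10,5)·!5 = 252·44 = 11088
  i=6: C(10,6)·!4 = 210·9 = 1890
  i=7: C(10,7)·!3 = 120·2 = 240
Total = 3628754.

3628754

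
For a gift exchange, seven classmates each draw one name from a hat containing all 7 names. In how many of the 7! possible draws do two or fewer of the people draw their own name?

# with exactly i fixed is C(7,i)·!(7-i); sum over i=0..2:
  i=0: C(7,0)·!7 = 1·1854 = 1854
  i=1: C(7,1)·!6 = 7·265 = 1855
  i=2: C(7,2)·!5 = 21·44 = 924
Total = 4633.

4633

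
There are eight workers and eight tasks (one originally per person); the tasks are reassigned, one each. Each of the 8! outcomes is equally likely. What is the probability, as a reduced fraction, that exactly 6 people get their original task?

1/1440

Favorable outcomes: C(8,6)·!2 = 28·1 = 28.
Total outcomes: 8! = 40320.
Probability = 28/40320 = 1/1440.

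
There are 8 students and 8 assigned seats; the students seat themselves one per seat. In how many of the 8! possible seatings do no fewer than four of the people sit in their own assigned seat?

# with exactly i fixed is C(8,i)·!(8-i); sum over i=4..8:
  i=4: C(8,4)·!4 = 70·9 = 630
  i=5: C(8,5)·!3 = 56·2 = 112
  i=6: C(8,6)·!2 = 28·1 = 28
  i=7: C(8,7)·!1 = 8·0 = 0
  i=8: C(8,8)·!0 = 1·1 = 1
Total = 771.

771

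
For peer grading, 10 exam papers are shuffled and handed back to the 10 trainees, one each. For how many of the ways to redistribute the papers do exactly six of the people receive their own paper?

1890

Choose which 6 of the 10 are fixed: C(10,6) = 210.
The remaining 4 must be deranged: !4 = 9.
Total: 210 × 9 = 1890.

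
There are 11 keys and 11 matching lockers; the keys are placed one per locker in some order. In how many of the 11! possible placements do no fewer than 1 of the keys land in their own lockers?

# with exactly i fixed is C(11,i)·!(11-i); sum over i=1..11:
  i=1: C(11,1)·!10 = 11·1334961 = 14684571
  i=2: C(11,2)·!9 = 55·133496 = 7342280
  i=3: C(11,3)·!8 = 165·14833 = 2447445
  i=4: C(11,4)·!7 = 330·1854 = 611820
  i=5: C(11,5)·!6 = 462·265 = 122430
  i=6: C(11,6)·!5 = 462·44 = 20328
  i=7: C(11,7)·!4 = 330·9 = 2970
  i=8: C(11,8)·!3 = 165·2 = 330
  i=9: C(11,9)·!2 = 55·1 = 55
  i=10: C(11,10)·!1 = 11·0 = 0
  i=11: C(11,11)·!0 = 1·1 = 1
Total = 25232230.

25232230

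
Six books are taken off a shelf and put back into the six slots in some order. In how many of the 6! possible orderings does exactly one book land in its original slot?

264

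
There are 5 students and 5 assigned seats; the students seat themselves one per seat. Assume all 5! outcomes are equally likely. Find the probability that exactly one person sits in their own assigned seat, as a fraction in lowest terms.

3/8

Favorable outcomes: C(5,1)·!4 = 5·9 = 45.
Total outcomes: 5! = 120.
Probability = 45/120 = 3/8.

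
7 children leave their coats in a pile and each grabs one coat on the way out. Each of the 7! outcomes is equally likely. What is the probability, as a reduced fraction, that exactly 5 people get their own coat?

1/240

Favorable outcomes: C(7,5)·!2 = 21·1 = 21.
Total outcomes: 7! = 5040.
Probability = 21/5040 = 1/240.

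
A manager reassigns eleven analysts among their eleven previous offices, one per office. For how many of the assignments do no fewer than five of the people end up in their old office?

Sum C(11,i)·!(11-i) for i = 5..11:
  i=5: C(11,5)·!6 = 462·265 = 122430
  i=6: C(11,6)·!5 = 462·44 = 20328
  i=7: C(11,7)·!4 = 330·9 = 2970
  i=8: C(11,8)·!3 = 165·2 = 330
  i=9: C(11,9)·!2 = 55·1 = 55
  i=10: C(11,10)·!1 = 11·0 = 0
  i=11: C(11,11)·!0 = 1·1 = 1
Total = 146114.

146114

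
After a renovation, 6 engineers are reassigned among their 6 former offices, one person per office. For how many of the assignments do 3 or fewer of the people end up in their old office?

704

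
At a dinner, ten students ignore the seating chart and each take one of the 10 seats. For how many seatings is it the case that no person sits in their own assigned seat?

1334961

The subfactorial !10 = [10!/e] (nearest integer).
10! = 3628800, and 3628800/e ≈ 1334960.92, so !10 = 1334961.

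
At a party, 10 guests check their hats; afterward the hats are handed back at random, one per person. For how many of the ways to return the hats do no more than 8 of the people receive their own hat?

3628799

# with exactly i fixed is C(10,i)·!(10-i); sum over i=0..8:
  i=0: C(10,0)·!10 = 1·1334961 = 1334961
  i=1: C(10,1)·!9 = 10·133496 = 1334960
  i=2: C(10,2)·!8 = 45·14833 = 667485
  i=3: C(10,3)·!7 = 120·1854 = 222480
  i=4: C(10,4)·!6 = 210·265 = 55650
  i=5: C(10,5)·!5 = 252·44 = 11088
  i=6: C(10,6)·!4 = 210·9 = 1890
  i=7: C(10,7)·!3 = 120·2 = 240
  i=8: C(10,8)·!2 = 45·1 = 45
Total = 3628799.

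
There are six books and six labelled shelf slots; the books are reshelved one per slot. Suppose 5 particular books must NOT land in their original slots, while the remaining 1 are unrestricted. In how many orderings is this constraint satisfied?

309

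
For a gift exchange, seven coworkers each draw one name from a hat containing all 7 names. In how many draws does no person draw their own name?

1854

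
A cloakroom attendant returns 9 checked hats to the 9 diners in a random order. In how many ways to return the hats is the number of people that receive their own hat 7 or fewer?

# with exactly i fixed is C(9,i)·!(9-i); sum over i=0..7:
  i=0: C(9,0)·!9 = 1·133496 = 133496
  i=1: C(9,1)·!8 = 9·14833 = 133497
  i=2: C(9,2)·!7 = 36·1854 = 66744
  i=3: C(9,3)·!6 = 84·265 = 22260
  i=4: C(9,4)·!5 = 126·44 = 5544
  i=5: C(9,5)·!4 = 126·9 = 1134
  i=6: C(9,6)·!3 = 84·2 = 168
  i=7: C(9,7)·!2 = 36·1 = 36
Total = 362879.

362879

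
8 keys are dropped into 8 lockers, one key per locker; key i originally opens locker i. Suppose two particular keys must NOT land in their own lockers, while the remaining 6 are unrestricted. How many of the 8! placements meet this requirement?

30960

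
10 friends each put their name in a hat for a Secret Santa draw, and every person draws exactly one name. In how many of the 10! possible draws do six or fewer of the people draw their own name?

3628514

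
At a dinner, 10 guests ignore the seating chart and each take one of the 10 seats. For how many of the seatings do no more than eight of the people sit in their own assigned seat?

Sum C(10,i)·!(10-i) for i = 0..8:
  i=0: C(10,0)·!10 = 1·1334961 = 1334961
  i=1: C(10,1)·!9 = 10·133496 = 1334960
  i=2: C(10,2)·!8 = 45·14833 = 667485
  i=3: C(10,3)·!7 = 120·1854 = 222480
  i=4: C(10,4)·!6 = 210·265 = 55650
  i=5: C(10,5)·!5 = 252·44 = 11088
  i=6: C(10,6)·!4 = 210·9 = 1890
  i=7: C(10,7)·!3 = 120·2 = 240
  i=8: C(10,8)·!2 = 45·1 = 45
Total = 3628799.

3628799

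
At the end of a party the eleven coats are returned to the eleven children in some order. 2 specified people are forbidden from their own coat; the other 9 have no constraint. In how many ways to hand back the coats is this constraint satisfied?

33022080

Let A_j be the event that the j-th constrained one is fixed. By inclusion-exclusion over the 2 events:
Σ_{j=0}^{2} (-1)^j C(2,j)(11-j)!
= C(2,0)·11! - C(2,1)·10! + C(2,2)·9!
= 39916800 - 7257600 + 362880
= 33022080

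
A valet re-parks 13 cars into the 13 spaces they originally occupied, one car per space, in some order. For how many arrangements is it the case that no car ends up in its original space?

2290792932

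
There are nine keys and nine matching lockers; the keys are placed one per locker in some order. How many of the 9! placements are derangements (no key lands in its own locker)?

!9 is the nearest integer to 9!/e.
9! = 362880, and 362880/e ≈ 133496.09, so !9 = 133496.

133496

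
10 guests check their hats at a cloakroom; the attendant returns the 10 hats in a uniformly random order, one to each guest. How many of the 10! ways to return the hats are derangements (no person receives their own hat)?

1334961

The number of derangements of 10 is !10 = Σ_{k=0}^{10} (-1)^k·10!/k!
= 10! - 10!/1! + 10!/2! - 10!/3! + 10!/4! - 10!/5! + 10!/6! - 10!/7! + 10!/8! - 10!/9! + 10!/10!
= 3628800 - 3628800 + 1814400 - 604800 + 151200 - 30240 + 5040 - 720 + 90 - 10 + 1
= 1334961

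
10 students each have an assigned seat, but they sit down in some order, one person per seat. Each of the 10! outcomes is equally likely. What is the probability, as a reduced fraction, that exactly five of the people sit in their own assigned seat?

11/3600

Favorable outcomes: C(10,5)·!5 = 252·44 = 11088.
Total outcomes: 10! = 3628800.
Probability = 11088/3628800 = 11/3600.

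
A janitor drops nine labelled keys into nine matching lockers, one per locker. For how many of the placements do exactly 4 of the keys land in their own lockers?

Pick the 4 fixed positions: C(9,4) = 126 ways.
The other 5 form a derangement: !5 = 44.
Total: 126 × 44 = 5544.

5544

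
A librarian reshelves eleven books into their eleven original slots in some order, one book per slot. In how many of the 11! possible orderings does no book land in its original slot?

The subfactorial !11 = [11!/e] (nearest integer).
11! = 39916800, and 39916800/e ≈ 14684570.08, so !11 = 14684570.

14684570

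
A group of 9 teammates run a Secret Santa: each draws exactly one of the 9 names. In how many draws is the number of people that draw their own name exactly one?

133497

Choose which one of the 9 is fixed: C(9,1) = 9.
The other 8 form a derangement: !8 = 14833.
Total: 9 × 14833 = 133497.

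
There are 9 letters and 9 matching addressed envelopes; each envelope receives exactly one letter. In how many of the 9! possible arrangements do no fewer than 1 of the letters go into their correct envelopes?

Sum C(9,i)·!(9-i) for i = 1..9:
  i=1: C(9,1)·!8 = 9·14833 = 133497
  i=2: C(9,2)·!7 = 36·1854 = 66744
  i=3: C(9,3)·!6 = 84·265 = 22260
  i=4: C(9,4)·!5 = 126·44 = 5544
  i=5: C(9,5)·!4 = 126·9 = 1134
  i=6: C(9,6)·!3 = 84·2 = 168
  i=7: C(9,7)·!2 = 36·1 = 36
  i=8: C(9,8)·!1 = 9·0 = 0
  i=9: C(9,9)·!0 = 1·1 = 1
Total = 229384.

229384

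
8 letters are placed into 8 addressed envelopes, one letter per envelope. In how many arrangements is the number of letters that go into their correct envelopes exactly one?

14832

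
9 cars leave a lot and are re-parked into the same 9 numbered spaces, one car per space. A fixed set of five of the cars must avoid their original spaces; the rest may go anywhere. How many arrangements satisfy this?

205056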